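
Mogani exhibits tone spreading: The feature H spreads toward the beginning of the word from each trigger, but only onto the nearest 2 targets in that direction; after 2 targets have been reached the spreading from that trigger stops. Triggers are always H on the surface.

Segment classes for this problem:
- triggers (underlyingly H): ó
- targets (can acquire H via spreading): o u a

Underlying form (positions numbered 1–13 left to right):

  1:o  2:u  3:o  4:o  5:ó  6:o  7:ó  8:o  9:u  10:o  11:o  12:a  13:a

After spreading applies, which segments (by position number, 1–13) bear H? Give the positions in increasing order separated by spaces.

From /ó/ at 5 leftward: 4 /o/ → H; 3 /o/ → H; bound reached.
From /ó/ at 7 leftward: 6 /o/ → H; 5 /ó/ is itself a trigger — this domain ends here.
Targets with no active source: positions 1 2 8 9 10 11 12 13 stay [-high tone].

3 4 5 6 7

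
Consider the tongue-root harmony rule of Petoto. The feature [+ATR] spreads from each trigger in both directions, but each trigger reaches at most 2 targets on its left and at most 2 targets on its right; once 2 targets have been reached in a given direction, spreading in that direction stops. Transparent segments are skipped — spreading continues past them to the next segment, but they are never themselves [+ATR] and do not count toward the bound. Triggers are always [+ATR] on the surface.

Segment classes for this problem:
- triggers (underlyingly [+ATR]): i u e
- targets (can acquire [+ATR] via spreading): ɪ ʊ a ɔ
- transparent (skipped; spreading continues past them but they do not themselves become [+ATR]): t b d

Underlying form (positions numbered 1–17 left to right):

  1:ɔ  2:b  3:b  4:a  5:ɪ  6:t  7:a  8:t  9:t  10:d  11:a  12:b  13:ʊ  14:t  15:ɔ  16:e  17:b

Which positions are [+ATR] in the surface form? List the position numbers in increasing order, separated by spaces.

From /e/ at 16 rightward: 17 /b/ transparent; word edge.
From /e/ at 16 leftward: 15 /ɔ/ → [+ATR]; 14 /t/ transparent; 13 /ʊ/ → [+ATR]; bound reached.
Targets with no active source: positions 1 4 5 7 11 stay [-ATR].

13 15 16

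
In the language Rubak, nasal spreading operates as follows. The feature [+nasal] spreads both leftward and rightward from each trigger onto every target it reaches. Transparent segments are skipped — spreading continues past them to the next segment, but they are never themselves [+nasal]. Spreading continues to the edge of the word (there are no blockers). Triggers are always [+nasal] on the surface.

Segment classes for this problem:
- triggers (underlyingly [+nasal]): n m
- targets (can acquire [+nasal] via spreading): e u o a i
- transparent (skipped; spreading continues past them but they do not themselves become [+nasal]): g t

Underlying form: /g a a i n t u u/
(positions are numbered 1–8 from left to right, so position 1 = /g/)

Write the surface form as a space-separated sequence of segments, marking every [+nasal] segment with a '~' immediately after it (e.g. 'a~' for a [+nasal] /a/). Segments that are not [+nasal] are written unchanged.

From /n/ at 5 rightward: 6 /t/ transparent; 7 /u/ → [+nasal]; 8 /u/ → [+nasal]; word edge.
From /n/ at 5 leftward: 4 /i/ → [+nasal]; 3 /a/ → [+nasal]; 2 /a/ → [+nasal]; 1 /g/ transparent; word edge.
[+nasal] positions on the surface: 2 3 4 5 7 8.

g a~ a~ i~ n~ t u~ u~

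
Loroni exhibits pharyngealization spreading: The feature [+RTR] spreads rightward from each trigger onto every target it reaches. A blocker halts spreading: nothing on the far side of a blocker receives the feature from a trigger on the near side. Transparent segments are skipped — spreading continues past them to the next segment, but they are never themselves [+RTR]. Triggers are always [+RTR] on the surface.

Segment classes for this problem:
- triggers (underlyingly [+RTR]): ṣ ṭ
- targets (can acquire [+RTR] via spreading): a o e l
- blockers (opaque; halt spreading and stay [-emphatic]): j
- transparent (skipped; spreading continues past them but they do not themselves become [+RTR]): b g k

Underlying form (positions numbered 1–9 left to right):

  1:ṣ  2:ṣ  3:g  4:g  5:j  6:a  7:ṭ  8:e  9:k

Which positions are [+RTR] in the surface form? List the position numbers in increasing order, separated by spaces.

From /ṣ/ at 1 rightward: 2 /ṣ/ is itself a trigger — this domain ends here.
From /ṣ/ at 2 rightward: 3 /g/ transparent; 4 /g/ transparent; 5 /j/ blocks.
From /ṭ/ at 7 rightward: 8 /e/ → [+RTR]; 9 /k/ transparent; word edge.
Target with no active source: position 6 stays [-emphatic].

1 2 7 8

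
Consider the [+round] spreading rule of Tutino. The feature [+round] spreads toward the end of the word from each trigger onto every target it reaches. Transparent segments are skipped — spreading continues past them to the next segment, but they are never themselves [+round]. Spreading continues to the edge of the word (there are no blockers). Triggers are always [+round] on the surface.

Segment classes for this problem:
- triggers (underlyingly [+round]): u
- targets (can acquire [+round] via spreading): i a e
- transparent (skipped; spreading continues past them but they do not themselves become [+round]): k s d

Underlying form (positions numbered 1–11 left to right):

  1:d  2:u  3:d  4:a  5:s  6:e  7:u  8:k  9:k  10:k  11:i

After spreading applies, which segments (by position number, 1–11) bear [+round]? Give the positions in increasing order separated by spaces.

From /u/ at 2 rightward: 3 /d/ transparent; 4 /a/ → [+round]; 5 /s/ transparent; 6 /e/ → [+round]; 7 /u/ is itself a trigger — this domain ends here.
From /u/ at 7 rightward: 8 /k/ transparent; 9 /k/ transparent; 10 /k/ transparent; 11 /i/ → [+round]; word edge.

2 4 6 7 11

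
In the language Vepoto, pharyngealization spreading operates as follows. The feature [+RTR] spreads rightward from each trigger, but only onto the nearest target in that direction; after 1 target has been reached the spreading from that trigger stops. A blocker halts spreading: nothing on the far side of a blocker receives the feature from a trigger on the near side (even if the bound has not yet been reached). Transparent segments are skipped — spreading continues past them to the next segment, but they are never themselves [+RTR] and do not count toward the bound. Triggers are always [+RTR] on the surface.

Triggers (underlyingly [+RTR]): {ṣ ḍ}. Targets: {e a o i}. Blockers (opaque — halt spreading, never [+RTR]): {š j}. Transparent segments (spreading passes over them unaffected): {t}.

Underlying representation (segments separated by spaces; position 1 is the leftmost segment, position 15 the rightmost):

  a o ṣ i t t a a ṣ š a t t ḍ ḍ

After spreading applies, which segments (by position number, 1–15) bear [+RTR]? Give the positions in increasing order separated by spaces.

From /ṣ/ at 3 rightward: 4 /i/ → [+RTR]; bound reached.
From /ṣ/ at 9 rightward: 10 /š/ blocks.
From /ḍ/ at 14 rightward: 15 /ḍ/ is itself a trigger — this domain ends here.
From /ḍ/ at 15 rightward: word edge.
Targets with no active source: positions 1 2 7 8 11 stay [-emphatic].

3 4 9 14 15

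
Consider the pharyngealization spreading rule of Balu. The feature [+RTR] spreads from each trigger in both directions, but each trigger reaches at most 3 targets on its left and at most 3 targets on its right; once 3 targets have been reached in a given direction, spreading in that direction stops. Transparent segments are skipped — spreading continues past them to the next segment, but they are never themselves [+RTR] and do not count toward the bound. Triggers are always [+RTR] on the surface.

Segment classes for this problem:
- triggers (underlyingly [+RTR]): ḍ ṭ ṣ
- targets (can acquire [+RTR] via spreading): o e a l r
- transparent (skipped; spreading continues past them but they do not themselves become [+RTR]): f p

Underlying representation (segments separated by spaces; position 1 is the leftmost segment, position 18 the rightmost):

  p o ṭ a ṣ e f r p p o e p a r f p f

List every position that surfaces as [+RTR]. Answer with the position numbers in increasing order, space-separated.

From /ṭ/ at 3 rightward: 4 /a/ → [+RTR]; 5 /ṣ/ is itself a trigger — this domain ends here.
From /ṭ/ at 3 leftward: 2 /o/ → [+RTR]; 1 /p/ transparent; word edge.
From /ṣ/ at 5 rightward: 6 /e/ → [+RTR]; 7 /f/ transparent; 8 /r/ → [+RTR]; 9 /p/ transparent; 10 /p/ transparent; 11 /o/ → [+RTR]; bound reached.
From /ṣ/ at 5 leftward: 4 /a/ → [+RTR]; 3 /ṭ/ is itself a trigger — this domain ends here.
Targets with no active source: positions 12 14 15 stay [-emphatic].

2 3 4 5 6 8 11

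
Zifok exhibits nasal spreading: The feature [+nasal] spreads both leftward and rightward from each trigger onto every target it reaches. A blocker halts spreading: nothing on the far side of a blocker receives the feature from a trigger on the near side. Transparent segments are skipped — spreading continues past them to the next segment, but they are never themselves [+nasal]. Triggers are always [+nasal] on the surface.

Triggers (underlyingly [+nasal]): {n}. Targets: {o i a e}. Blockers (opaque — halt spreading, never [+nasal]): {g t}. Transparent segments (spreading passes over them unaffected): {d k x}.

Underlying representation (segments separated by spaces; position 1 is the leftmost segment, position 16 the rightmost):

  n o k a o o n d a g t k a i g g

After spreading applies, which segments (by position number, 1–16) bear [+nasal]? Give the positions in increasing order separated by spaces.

From /n/ at 1 rightward: 2 /o/ → [+nasal]; 3 /k/ transparent; 4 /a/ → [+nasal]; 5 /o/ → [+nasal]; 6 /o/ → [+nasal]; 7 /n/ is itself a trigger — this domain ends here.
From /n/ at 1 leftward: word edge.
From /n/ at 7 rightward: 8 /d/ transparent; 9 /a/ → [+nasal]; 10 /g/ blocks.
From /n/ at 7 leftward: 6 /o/ → [+nasal]; 5 /o/ → [+nasal]; 4 /a/ → [+nasal]; 3 /k/ transparent; 2 /o/ → [+nasal]; 1 /n/ is itself a trigger — this domain ends here.
Targets with no active source: positions 13 14 stay [-nasal].

1 2 4 5 6 7 9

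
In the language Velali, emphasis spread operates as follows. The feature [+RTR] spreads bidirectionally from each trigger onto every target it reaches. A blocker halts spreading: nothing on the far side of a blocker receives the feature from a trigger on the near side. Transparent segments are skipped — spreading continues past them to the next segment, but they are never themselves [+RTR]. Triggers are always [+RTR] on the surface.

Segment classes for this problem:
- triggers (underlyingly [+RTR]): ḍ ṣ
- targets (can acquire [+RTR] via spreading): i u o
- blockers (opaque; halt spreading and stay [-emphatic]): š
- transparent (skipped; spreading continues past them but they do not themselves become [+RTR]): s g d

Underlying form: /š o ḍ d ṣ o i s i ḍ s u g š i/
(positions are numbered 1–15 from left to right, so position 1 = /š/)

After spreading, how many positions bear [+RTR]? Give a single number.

From /ḍ/ at 3 rightward: 4 /d/ transparent; 5 /ṣ/ is itself a trigger — this domain ends here.
From /ḍ/ at 3 leftward: 2 /o/ → [+RTR]; 1 /š/ blocks.
From /ṣ/ at 5 rightward: 6 /o/ → [+RTR]; 7 /i/ → [+RTR]; 8 /s/ transparent; 9 /i/ → [+RTR]; 10 /ḍ/ is itself a trigger — this domain ends here.
From /ṣ/ at 5 leftward: 4 /d/ transparent; 3 /ḍ/ is itself a trigger — this domain ends here.
From /ḍ/ at 10 rightward: 11 /s/ transparent; 12 /u/ → [+RTR]; 13 /g/ transparent; 14 /š/ blocks.
From /ḍ/ at 10 leftward: 9 /i/ → [+RTR]; 8 /s/ transparent; 7 /i/ → [+RTR]; 6 /o/ → [+RTR]; 5 /ṣ/ is itself a trigger — this domain ends here.
Target with no active source: position 15 stays [-emphatic].
[+RTR] positions on the surface: 2 3 5 6 7 9 10 12.

8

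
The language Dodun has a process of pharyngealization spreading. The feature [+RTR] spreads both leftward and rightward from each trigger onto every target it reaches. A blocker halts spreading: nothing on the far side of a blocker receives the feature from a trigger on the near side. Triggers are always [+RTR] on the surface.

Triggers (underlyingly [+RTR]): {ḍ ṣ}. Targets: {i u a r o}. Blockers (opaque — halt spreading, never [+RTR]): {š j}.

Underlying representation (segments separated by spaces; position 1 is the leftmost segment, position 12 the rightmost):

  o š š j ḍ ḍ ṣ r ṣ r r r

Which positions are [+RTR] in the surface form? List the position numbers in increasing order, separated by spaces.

From /ḍ/ at 5 rightward: 6 /ḍ/ is itself a trigger — this domain ends here.
From /ḍ/ at 5 leftward: 4 /j/ blocks.
From /ḍ/ at 6 rightward: 7 /ṣ/ is itself a trigger — this domain ends here.
From /ḍ/ at 6 leftward: 5 /ḍ/ is itself a trigger — this domain ends here.
From /ṣ/ at 7 rightward: 8 /r/ → [+RTR]; 9 /ṣ/ is itself a trigger — this domain ends here.
From /ṣ/ at 7 leftward: 6 /ḍ/ is itself a trigger — this domain ends here.
From /ṣ/ at 9 rightward: 10 /r/ → [+RTR]; 11 /r/ → [+RTR]; 12 /r/ → [+RTR]; word edge.
From /ṣ/ at 9 leftward: 8 /r/ → [+RTR]; 7 /ṣ/ is itself a trigger — this domain ends here.
Target with no active source: position 1 stays [-emphatic].

5 6 7 8 9 10 11 12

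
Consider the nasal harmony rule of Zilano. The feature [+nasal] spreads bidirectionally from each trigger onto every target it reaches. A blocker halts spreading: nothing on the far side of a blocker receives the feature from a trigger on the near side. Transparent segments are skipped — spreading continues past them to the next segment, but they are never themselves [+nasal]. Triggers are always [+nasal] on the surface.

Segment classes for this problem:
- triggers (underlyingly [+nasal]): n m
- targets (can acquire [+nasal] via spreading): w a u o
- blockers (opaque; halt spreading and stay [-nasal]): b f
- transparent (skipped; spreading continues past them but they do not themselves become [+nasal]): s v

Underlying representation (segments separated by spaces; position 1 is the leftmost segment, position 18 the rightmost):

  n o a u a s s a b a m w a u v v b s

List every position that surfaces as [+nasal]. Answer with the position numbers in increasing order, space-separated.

1 2 3 4 5 8 10 11 12 13 14

From /n/ at 1 rightward: 2 /o/ → [+nasal]; 3 /a/ → [+nasal]; 4 /u/ → [+nasal]; 5 /a/ → [+nasal]; 6 /s/ transparent; 7 /s/ transparent; 8 /a/ → [+nasal]; 9 /b/ blocks.
From /n/ at 1 leftward: word edge.
From /m/ at 11 rightward: 12 /w/ → [+nasal]; 13 /a/ → [+nasal]; 14 /u/ → [+nasal]; 15 /v/ transparent; 16 /v/ transparent; 17 /b/ blocks.
From /m/ at 11 leftward: 10 /a/ → [+nasal]; 9 /b/ blocks.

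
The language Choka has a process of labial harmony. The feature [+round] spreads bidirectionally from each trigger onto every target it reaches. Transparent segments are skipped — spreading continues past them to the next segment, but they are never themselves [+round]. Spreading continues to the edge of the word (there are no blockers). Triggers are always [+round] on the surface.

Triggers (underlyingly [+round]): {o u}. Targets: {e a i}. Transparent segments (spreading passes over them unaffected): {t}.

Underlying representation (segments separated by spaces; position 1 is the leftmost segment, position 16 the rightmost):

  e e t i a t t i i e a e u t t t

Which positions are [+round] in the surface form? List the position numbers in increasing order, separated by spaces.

1 2 4 5 8 9 10 11 12 13

From /u/ at 13 rightward: 14 /t/ transparent; 15 /t/ transparent; 16 /t/ transparent; word edge.
From /u/ at 13 leftward: 12 /e/ → [+round]; 11 /a/ → [+round]; 10 /e/ → [+round]; 9 /i/ → [+round]; 8 /i/ → [+round]; 7 /t/ transparent; 6 /t/ transparent; 5 /a/ → [+round]; 4 /i/ → [+round]; 3 /t/ transparent; 2 /e/ → [+round]; 1 /e/ → [+round]; word edge.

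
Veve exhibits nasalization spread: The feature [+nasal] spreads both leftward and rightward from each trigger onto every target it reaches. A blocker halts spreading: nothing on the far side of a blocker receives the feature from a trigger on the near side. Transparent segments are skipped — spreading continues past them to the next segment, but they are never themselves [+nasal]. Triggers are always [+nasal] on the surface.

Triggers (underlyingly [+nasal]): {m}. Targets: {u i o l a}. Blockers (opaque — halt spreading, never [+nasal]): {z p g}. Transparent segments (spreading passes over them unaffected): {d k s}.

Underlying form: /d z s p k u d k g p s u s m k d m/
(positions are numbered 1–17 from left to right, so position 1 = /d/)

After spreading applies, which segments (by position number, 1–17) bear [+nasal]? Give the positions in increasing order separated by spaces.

12 14 17

From /m/ at 14 rightward: 15 /k/ transparent; 16 /d/ transparent; 17 /m/ is itself a trigger — this domain ends here.
From /m/ at 14 leftward: 13 /s/ transparent; 12 /u/ → [+nasal]; 11 /s/ transparent; 10 /p/ blocks.
From /m/ at 17 rightward: word edge.
From /m/ at 17 leftward: 16 /d/ transparent; 15 /k/ transparent; 14 /m/ is itself a trigger — this domain ends here.
Target with no active source: position 6 stays [-nasal].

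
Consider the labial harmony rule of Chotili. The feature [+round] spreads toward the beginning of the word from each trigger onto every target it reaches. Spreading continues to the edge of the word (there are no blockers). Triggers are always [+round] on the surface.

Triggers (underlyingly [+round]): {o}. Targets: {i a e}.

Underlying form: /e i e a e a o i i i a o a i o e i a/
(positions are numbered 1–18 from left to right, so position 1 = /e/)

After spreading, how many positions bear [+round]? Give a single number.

15

From /o/ at 7 leftward: 6 /a/ → [+round]; 5 /e/ → [+round]; 4 /a/ → [+round]; 3 /e/ → [+round]; 2 /i/ → [+round]; 1 /e/ → [+round]; word edge.
From /o/ at 12 leftward: 11 /a/ → [+round]; 10 /i/ → [+round]; 9 /i/ → [+round]; 8 /i/ → [+round]; 7 /o/ is itself a trigger — this domain ends here.
From /o/ at 15 leftward: 14 /i/ → [+round]; 13 /a/ → [+round]; 12 /o/ is itself a trigger — this domain ends here.
Targets with no active source: positions 16 17 18 stay [-round].
[+round] positions on the surface: 1 2 3 4 5 6 7 8 9 10 11 12 13 14 15.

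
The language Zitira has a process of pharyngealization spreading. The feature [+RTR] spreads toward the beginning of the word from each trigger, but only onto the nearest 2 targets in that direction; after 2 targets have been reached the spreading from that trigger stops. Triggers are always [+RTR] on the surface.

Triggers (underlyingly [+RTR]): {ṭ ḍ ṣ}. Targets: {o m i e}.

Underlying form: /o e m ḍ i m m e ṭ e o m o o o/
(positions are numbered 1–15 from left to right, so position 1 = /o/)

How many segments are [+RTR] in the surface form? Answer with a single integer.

6

From /ḍ/ at 4 leftward: 3 /m/ → [+RTR]; 2 /e/ → [+RTR]; bound reached.
From /ṭ/ at 9 leftward: 8 /e/ → [+RTR]; 7 /m/ → [+RTR]; bound reached.
Targets with no active source: positions 1 5 6 10 11 12 13 14 15 stay [-emphatic].
[+RTR] positions on the surface: 2 3 4 7 8 9.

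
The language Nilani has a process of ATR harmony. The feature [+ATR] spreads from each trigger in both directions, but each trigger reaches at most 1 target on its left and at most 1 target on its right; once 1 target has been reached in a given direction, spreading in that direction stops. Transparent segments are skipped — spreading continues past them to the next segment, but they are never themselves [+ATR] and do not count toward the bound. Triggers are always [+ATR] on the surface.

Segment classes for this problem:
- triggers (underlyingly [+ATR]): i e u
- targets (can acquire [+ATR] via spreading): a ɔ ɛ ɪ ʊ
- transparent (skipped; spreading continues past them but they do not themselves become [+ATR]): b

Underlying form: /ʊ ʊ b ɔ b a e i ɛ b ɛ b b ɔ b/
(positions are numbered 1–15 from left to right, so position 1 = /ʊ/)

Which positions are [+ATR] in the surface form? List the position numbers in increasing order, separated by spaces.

From /e/ at 7 rightward: 8 /i/ is itself a trigger — this domain ends here.
From /e/ at 7 leftward: 6 /a/ → [+ATR]; bound reached.
From /i/ at 8 rightward: 9 /ɛ/ → [+ATR]; bound reached.
From /i/ at 8 leftward: 7 /e/ is itself a trigger — this domain ends here.
Targets with no active source: positions 1 2 4 11 14 stay [-ATR].

6 7 8 9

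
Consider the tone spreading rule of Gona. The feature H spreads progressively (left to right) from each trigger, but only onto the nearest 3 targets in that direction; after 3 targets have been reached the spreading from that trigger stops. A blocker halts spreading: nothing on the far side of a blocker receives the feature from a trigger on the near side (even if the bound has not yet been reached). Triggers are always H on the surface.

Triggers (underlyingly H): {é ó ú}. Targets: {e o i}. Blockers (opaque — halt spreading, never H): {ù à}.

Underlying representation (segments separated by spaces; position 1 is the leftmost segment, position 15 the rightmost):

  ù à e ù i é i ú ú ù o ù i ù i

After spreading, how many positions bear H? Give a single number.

From /é/ at 6 rightward: 7 /i/ → H; 8 /ú/ is itself a trigger — this domain ends here.
From /ú/ at 8 rightward: 9 /ú/ is itself a trigger — this domain ends here.
From /ú/ at 9 rightward: 10 /ù/ blocks.
Targets with no active source: positions 3 5 11 13 15 stay [-high tone].
H positions on the surface: 6 7 8 9.

4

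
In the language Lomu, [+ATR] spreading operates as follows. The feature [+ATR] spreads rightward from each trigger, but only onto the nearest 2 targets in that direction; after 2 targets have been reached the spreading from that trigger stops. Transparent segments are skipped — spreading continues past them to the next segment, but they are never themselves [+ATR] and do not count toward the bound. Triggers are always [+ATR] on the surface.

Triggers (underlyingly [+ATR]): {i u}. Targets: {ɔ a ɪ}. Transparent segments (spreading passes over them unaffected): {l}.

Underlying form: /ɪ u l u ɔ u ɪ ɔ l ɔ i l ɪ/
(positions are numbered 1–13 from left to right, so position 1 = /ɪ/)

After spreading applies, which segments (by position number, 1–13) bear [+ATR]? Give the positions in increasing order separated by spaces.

2 4 5 6 7 8 11 13

From /u/ at 2 rightward: 3 /l/ transparent; 4 /u/ is itself a trigger — this domain ends here.
From /u/ at 4 rightward: 5 /ɔ/ → [+ATR]; 6 /u/ is itself a trigger — this domain ends here.
From /u/ at 6 rightward: 7 /ɪ/ → [+ATR]; 8 /ɔ/ → [+ATR]; bound reached.
From /i/ at 11 rightward: 12 /l/ transparent; 13 /ɪ/ → [+ATR]; word edge.
Targets with no active source: positions 1 10 stay [-ATR].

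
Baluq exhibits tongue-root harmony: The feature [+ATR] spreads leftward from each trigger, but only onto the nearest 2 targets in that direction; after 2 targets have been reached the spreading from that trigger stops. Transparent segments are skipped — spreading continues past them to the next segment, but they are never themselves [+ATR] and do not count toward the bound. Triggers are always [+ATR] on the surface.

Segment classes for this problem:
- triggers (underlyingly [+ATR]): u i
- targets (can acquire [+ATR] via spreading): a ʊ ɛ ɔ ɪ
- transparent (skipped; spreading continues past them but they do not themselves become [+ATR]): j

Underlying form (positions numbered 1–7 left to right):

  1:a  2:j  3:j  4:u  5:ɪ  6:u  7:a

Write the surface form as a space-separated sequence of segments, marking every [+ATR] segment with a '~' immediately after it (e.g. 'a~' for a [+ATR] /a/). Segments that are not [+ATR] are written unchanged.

From /u/ at 4 leftward: 3 /j/ transparent; 2 /j/ transparent; 1 /a/ → [+ATR]; word edge.
From /u/ at 6 leftward: 5 /ɪ/ → [+ATR]; 4 /u/ is itself a trigger — this domain ends here.
Target with no active source: position 7 stays [-ATR].
[+ATR] positions on the surface: 1 4 5 6.

a~ j j u~ ɪ~ u~ a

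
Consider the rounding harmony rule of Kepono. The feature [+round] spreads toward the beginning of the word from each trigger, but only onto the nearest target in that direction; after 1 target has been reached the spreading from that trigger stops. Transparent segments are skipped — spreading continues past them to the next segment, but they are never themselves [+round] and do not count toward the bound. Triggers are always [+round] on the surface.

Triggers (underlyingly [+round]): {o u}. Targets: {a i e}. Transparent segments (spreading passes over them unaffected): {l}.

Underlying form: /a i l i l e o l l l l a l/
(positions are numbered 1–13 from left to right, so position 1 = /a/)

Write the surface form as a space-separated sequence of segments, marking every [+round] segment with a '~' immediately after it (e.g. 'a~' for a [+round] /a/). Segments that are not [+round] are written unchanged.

From /o/ at 7 leftward: 6 /e/ → [+round]; bound reached.
Targets with no active source: positions 1 2 4 12 stay [-round].
[+round] positions on the surface: 6 7.

a i l i l e~ o~ l l l l a l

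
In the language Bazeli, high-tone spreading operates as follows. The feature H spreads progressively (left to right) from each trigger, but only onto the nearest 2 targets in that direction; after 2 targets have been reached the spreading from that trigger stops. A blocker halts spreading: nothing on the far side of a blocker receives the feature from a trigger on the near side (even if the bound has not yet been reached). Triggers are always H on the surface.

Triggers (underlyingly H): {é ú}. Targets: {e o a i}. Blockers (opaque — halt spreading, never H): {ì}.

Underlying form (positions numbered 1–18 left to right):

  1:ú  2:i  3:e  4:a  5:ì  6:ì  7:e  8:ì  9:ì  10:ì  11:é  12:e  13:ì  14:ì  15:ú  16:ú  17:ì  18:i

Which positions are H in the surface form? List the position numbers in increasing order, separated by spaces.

1 2 3 11 12 15 16

From /ú/ at 1 rightward: 2 /i/ → H; 3 /e/ → H; bound reached.
From /é/ at 11 rightward: 12 /e/ → H; 13 /ì/ blocks.
From /ú/ at 15 rightward: 16 /ú/ is itself a trigger — this domain ends here.
From /ú/ at 16 rightward: 17 /ì/ blocks.
Targets with no active source: positions 4 7 18 stay [-high tone].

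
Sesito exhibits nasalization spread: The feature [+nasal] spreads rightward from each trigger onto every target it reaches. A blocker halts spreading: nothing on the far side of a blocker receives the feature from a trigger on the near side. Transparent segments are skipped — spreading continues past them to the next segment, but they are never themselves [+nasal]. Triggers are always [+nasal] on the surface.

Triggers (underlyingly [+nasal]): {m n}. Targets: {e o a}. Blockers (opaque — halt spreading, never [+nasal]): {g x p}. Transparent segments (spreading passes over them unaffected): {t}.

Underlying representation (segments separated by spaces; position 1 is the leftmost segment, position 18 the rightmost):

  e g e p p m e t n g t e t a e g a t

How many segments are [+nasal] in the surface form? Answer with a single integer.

From /m/ at 6 rightward: 7 /e/ → [+nasal]; 8 /t/ transparent; 9 /n/ is itself a trigger — this domain ends here.
From /n/ at 9 rightward: 10 /g/ blocks.
Targets with no active source: positions 1 3 12 14 15 17 stay [-nasal].
[+nasal] positions on the surface: 6 7 9.

3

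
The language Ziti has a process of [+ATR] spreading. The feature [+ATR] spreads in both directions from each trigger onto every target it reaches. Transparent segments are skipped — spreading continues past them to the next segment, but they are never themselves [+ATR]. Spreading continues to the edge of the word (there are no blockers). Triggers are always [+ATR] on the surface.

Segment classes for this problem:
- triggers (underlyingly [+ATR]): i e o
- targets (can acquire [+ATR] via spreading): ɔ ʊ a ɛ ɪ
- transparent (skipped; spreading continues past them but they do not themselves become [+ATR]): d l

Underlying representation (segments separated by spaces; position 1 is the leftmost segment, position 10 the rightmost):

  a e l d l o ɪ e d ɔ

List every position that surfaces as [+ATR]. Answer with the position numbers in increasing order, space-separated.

From /e/ at 2 rightward: 3 /l/ transparent; 4 /d/ transparent; 5 /l/ transparent; 6 /o/ is itself a trigger — this domain ends here.
From /e/ at 2 leftward: 1 /a/ → [+ATR]; word edge.
From /o/ at 6 rightward: 7 /ɪ/ → [+ATR]; 8 /e/ is itself a trigger — this domain ends here.
From /o/ at 6 leftward: 5 /l/ transparent; 4 /d/ transparent; 3 /l/ transparent; 2 /e/ is itself a trigger — this domain ends here.
From /e/ at 8 rightward: 9 /d/ transparent; 10 /ɔ/ → [+ATR]; word edge.
From /e/ at 8 leftward: 7 /ɪ/ → [+ATR]; 6 /o/ is itself a trigger — this domain ends here.

1 2 6 7 8 10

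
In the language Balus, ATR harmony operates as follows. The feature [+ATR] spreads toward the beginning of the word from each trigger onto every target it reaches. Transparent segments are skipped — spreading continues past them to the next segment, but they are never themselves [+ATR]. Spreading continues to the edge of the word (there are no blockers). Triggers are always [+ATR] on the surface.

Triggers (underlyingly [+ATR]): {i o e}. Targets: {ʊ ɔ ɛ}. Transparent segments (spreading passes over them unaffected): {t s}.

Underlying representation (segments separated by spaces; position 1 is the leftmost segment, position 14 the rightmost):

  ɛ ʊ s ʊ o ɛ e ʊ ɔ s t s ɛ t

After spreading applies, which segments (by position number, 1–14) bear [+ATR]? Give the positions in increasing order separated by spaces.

From /o/ at 5 leftward: 4 /ʊ/ → [+ATR]; 3 /s/ transparent; 2 /ʊ/ → [+ATR]; 1 /ɛ/ → [+ATR]; word edge.
From /e/ at 7 leftward: 6 /ɛ/ → [+ATR]; 5 /o/ is itself a trigger — this domain ends here.
Targets with no active source: positions 8 9 13 stay [-ATR].

1 2 4 5 6 7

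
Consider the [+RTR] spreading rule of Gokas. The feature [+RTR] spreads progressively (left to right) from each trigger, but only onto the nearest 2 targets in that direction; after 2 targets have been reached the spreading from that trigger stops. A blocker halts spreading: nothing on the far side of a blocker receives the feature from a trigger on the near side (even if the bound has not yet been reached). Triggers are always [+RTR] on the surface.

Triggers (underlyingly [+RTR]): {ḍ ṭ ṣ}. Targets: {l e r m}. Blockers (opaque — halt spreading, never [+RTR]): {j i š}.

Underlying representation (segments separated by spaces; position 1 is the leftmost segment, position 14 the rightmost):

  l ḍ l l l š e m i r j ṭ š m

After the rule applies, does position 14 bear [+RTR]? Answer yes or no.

From /ḍ/ at 2 rightward: 3 /l/ → [+RTR]; 4 /l/ → [+RTR]; bound reached.
From /ṭ/ at 12 rightward: 13 /š/ blocks.
Targets with no active source: positions 1 5 7 8 10 14 stay [-emphatic].
[+RTR] positions on the surface: 2 3 4 12.

no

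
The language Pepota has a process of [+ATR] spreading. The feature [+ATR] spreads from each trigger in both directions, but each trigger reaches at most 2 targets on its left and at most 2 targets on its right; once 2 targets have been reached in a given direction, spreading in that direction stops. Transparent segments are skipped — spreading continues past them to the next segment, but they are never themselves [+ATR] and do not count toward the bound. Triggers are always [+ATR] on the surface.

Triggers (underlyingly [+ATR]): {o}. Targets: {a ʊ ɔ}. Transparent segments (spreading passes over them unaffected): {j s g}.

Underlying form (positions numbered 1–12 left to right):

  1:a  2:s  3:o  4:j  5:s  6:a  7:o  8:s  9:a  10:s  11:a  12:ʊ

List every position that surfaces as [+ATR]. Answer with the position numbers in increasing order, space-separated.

From /o/ at 3 rightward: 4 /j/ transparent; 5 /s/ transparent; 6 /a/ → [+ATR]; 7 /o/ is itself a trigger — this domain ends here.
From /o/ at 3 leftward: 2 /s/ transparent; 1 /a/ → [+ATR]; word edge.
From /o/ at 7 rightward: 8 /s/ transparent; 9 /a/ → [+ATR]; 10 /s/ transparent; 11 /a/ → [+ATR]; bound reached.
From /o/ at 7 leftward: 6 /a/ → [+ATR]; 5 /s/ transparent; 4 /j/ transparent; 3 /o/ is itself a trigger — this domain ends here.
Target with no active source: position 12 stays [-ATR].

1 3 6 7 9 11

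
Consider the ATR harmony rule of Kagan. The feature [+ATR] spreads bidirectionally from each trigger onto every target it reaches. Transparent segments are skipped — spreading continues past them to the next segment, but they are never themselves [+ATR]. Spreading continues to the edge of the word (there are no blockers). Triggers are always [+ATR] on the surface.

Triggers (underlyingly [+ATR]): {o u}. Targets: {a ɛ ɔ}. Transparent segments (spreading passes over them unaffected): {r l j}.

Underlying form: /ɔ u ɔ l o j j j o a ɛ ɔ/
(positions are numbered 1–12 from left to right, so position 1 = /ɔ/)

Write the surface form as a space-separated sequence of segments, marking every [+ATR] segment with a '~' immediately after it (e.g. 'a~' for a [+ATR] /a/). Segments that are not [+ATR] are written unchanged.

ɔ~ u~ ɔ~ l o~ j j j o~ a~ ɛ~ ɔ~

From /u/ at 2 rightward: 3 /ɔ/ → [+ATR]; 4 /l/ transparent; 5 /o/ is itself a trigger — this domain ends here.
From /u/ at 2 leftward: 1 /ɔ/ → [+ATR]; word edge.
From /o/ at 5 rightward: 6 /j/ transparent; 7 /j/ transparent; 8 /j/ transparent; 9 /o/ is itself a trigger — this domain ends here.
From /o/ at 5 leftward: 4 /l/ transparent; 3 /ɔ/ → [+ATR]; 2 /u/ is itself a trigger — this domain ends here.
From /o/ at 9 rightward: 10 /a/ → [+ATR]; 11 /ɛ/ → [+ATR]; 12 /ɔ/ → [+ATR]; word edge.
From /o/ at 9 leftward: 8 /j/ transparent; 7 /j/ transparent; 6 /j/ transparent; 5 /o/ is itself a trigger — this domain ends here.
[+ATR] positions on the surface: 1 2 3 5 9 10 11 12.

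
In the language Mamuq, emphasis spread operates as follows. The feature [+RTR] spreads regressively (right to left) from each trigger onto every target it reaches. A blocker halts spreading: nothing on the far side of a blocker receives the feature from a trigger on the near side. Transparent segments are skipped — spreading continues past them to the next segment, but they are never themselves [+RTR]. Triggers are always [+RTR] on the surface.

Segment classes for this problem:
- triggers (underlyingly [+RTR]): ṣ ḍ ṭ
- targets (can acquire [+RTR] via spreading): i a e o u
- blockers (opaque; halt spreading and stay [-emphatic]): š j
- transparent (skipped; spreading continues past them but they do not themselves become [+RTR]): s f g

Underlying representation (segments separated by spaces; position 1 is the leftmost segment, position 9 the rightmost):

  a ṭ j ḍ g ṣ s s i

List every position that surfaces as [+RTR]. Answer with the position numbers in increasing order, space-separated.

From /ṭ/ at 2 leftward: 1 /a/ → [+RTR]; word edge.
From /ḍ/ at 4 leftward: 3 /j/ blocks.
From /ṣ/ at 6 leftward: 5 /g/ transparent; 4 /ḍ/ is itself a trigger — this domain ends here.
Target with no active source: position 9 stays [-emphatic].

1 2 4 6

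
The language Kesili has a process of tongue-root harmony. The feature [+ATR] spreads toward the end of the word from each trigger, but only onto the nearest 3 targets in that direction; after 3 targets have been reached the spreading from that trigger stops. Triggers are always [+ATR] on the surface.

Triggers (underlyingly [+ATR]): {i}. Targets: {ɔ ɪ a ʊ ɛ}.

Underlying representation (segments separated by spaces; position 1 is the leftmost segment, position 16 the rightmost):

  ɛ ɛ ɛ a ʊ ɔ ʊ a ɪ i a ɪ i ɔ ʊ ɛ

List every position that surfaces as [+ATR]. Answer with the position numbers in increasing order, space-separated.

From /i/ at 10 rightward: 11 /a/ → [+ATR]; 12 /ɪ/ → [+ATR]; 13 /i/ is itself a trigger — this domain ends here.
From /i/ at 13 rightward: 14 /ɔ/ → [+ATR]; 15 /ʊ/ → [+ATR]; 16 /ɛ/ → [+ATR]; bound reached.
Targets with no active source: positions 1 2 3 4 5 6 7 8 9 stay [-ATR].

10 11 12 13 14 15 16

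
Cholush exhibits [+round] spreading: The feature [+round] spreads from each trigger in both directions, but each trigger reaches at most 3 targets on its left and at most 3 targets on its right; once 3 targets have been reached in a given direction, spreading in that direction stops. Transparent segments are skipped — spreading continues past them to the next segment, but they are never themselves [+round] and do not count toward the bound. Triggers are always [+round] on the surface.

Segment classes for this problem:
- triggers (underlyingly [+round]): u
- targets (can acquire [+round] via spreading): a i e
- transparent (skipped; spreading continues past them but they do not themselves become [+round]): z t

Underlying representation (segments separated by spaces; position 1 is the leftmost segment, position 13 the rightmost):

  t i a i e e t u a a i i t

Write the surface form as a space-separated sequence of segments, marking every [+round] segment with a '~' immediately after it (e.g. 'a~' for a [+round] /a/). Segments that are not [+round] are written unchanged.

From /u/ at 8 rightward: 9 /a/ → [+round]; 10 /a/ → [+round]; 11 /i/ → [+round]; bound reached.
From /u/ at 8 leftward: 7 /t/ transparent; 6 /e/ → [+round]; 5 /e/ → [+round]; 4 /i/ → [+round]; bound reached.
Targets with no active source: positions 2 3 12 stay [-round].
[+round] positions on the surface: 4 5 6 8 9 10 11.

t i a i~ e~ e~ t u~ a~ a~ i~ i t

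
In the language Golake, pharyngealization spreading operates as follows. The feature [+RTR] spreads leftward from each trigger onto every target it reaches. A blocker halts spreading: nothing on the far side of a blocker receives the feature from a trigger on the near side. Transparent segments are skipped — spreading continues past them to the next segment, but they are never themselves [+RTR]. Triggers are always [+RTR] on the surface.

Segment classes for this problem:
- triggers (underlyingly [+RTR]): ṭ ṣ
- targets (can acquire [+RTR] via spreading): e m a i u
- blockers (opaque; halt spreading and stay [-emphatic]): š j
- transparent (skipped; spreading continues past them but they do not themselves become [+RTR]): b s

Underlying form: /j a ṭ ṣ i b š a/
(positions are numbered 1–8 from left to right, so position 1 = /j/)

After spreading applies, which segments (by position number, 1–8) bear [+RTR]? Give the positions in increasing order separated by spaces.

2 3 4

From /ṭ/ at 3 leftward: 2 /a/ → [+RTR]; 1 /j/ blocks.
From /ṣ/ at 4 leftward: 3 /ṭ/ is itself a trigger — this domain ends here.
Targets with no active source: positions 5 8 stay [-emphatic].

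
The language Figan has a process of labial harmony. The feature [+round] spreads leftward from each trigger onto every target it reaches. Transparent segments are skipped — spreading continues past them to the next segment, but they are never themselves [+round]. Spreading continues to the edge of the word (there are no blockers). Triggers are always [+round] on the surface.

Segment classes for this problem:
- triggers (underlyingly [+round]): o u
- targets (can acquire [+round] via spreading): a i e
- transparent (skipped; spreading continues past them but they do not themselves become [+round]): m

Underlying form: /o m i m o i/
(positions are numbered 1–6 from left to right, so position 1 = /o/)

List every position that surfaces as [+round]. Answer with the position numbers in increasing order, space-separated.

From /o/ at 1 leftward: word edge.
From /o/ at 5 leftward: 4 /m/ transparent; 3 /i/ → [+round]; 2 /m/ transparent; 1 /o/ is itself a trigger — this domain ends here.
Target with no active source: position 6 stays [-round].

1 3 5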